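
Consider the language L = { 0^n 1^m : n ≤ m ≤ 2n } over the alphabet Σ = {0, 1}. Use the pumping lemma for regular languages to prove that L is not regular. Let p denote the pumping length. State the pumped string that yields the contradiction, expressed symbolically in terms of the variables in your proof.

Assume L is regular. Let p be the pumping length given by the pumping lemma.
Take w = 0^p 1^p ∈ L (since p ≤ p ≤ 2p), with |w| = 2p ≥ p.
Write w = xyz as guaranteed by the lemma, with |xy| ≤ p and |y| ≥ 1.
Because |xy| ≤ p and w begins with p copies of 0, we have y = 0^k with 1 ≤ k ≤ p.
Pump with i = 2: xy^2z = 0^{p+k} 1^p. Now n = p+k > p = m, so the condition n ≤ m fails. Thus xy^2z ∉ L.
This contradicts the pumping lemma, so L is not regular.

0^{p+k} 1^p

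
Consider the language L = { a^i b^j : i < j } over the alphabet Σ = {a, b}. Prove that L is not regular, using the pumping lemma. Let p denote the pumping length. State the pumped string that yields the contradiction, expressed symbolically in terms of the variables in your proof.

Assume L is regular; let p be its pumping constant.
Choose w = a^p b^{p+1} ∈ L, with |w| = 2p+1 ≥ p.
By the pumping lemma, w = xyz with |xy| ≤ p and y is nonempty.
The first p characters of w are a's, so xy (and hence y) consists only of a's. Write y = a^k, 1 ≤ k ≤ p.
Consider xy^2z = a^{p+k} b^{p+1}. Since k ≥ 1, the a-count p+k is at least p+1, so i < j fails; thus xy^2z ∉ L.
Contradiction. Therefore L is not regular.

a^{p+k} b^{p+1}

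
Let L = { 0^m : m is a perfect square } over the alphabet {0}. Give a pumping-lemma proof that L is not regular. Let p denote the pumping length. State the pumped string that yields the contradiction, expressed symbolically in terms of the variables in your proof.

Assume L is regular. Let p be the pumping length given by the pumping lemma.
Take w = 0^{p²} ∈ L with |w| = p² ≥ p.
By the pumping lemma, w = xyz with |xy| ≤ p and y is nonempty.
Then y = 0^k for some k with 1 ≤ k ≤ p.
Pump with i = 2: xy^2z = 0^{p²+k}. Since 1 ≤ k ≤ p, p² < p²+k ≤ p²+p < (p+1)², so p²+k lies strictly between consecutive squares and is not a perfect square. So xy^2z ∉ L.
Contradiction. Therefore L is not regular.

0^{p²+k}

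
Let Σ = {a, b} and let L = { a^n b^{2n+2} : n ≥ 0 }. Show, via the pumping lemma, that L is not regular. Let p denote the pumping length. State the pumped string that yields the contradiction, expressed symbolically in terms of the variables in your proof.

a^{p+k} b^{2p+2}

Assume L is regular; let p be its pumping constant.
Choose w = a^p b^{2p+2}, which is in L with |w| = 3p+2 ≥ p.
The pumping lemma gives a decomposition w = xyz where |xy| ≤ p and |y| > 0.
Since the first p symbols of w are all a's and |xy| ≤ p, y lies entirely in the leading a-block: y = a^k for some k with 1 ≤ k ≤ p.
Pump with i = 2: xy^2z = a^{p+k} b^{2p+2}. For this to lie in L we would need 2p+2 = 2(p+k)+2, which forces k = 0. But k ≥ 1, so xy^2z ∉ L.
This is a contradiction; hence L is not regular.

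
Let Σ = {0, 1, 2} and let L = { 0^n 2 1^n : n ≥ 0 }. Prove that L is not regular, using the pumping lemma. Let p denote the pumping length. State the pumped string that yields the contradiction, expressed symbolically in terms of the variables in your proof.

Assume L is regular; let p be its pumping constant.
Take w = 0^p 2 1^p ∈ L with |w| = 2p+1 ≥ p.
By the pumping lemma, w = xyz with |xy| ≤ p and |y| ≥ 1.
The first p characters of w are 0's, so xy (and hence y) consists only of 0's. Write y = 0^k, 1 ≤ k ≤ p.
Pump with i = 2: xy^2z = 0^{p+k} 2 1^p, which would require p+k = p. But k ≥ 1, so xy^2z ∉ L.
This is a contradiction; hence L is not regular.

0^{p+k} 2 1^p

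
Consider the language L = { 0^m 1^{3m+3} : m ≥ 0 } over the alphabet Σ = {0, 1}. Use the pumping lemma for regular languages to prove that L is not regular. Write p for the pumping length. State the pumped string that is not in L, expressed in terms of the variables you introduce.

0^{p+k} 1^{3p+3}

Toward a contradiction, assume L is regular with pumping length p.
Choose w = 0^p 1^{3p+3}, which is in L with |w| = 4p+3 ≥ p.
The pumping lemma gives a decomposition w = xyz where |xy| ≤ p and y is nonempty.
Because |xy| ≤ p and w begins with p copies of 0, we have y = 0^k with 1 ≤ k ≤ p.
Pump with i = 2: xy^2z = 0^{p+k} 1^{3p+3}. For this to lie in L we would need 3p+3 = 3(p+k)+3, which forces k = 0. But k ≥ 1, so xy^2z ∉ L.
This is a contradiction; hence L is not regular.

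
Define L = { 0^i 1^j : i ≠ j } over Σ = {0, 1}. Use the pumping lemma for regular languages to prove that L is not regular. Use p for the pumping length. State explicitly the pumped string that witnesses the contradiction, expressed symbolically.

0^{p+p!} 1^{p+p!}

Toward a contradiction, assume L is regular with pumping length p.
Choose w = 0^p 1^{p+p!}. Since p ≠ p+p!, w ∈ L; and |w| ≥ p.
The pumping lemma gives a decomposition w = xyz where |xy| ≤ p and y is nonempty.
The first p characters of w are 0's, so xy (and hence y) consists only of 0's. Write y = 0^k, 1 ≤ k ≤ p.
Since 1 ≤ k ≤ p, k divides p!; set t = 1 + p!/k. Then xy^t z has p + (p!/k)·k = p + p! copies of 0. Now the 0-count equals the 1-count, so i ≠ j fails. So xy^t z = 0^{p+p!} 1^{p+p!} ∉ L.
Contradiction. Therefore L is not regular.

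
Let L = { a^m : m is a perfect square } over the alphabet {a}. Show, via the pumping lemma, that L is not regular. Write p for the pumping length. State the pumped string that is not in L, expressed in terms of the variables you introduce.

Toward a contradiction, assume L is regular with pumping length p.
Take w = a^{p²} ∈ L with |w| = p² ≥ p.
The pumping lemma gives a decomposition w = xyz where |xy| ≤ p and |y| ≥ 1.
Then y = a^k for some k with 1 ≤ k ≤ p.
Pump with i = 2: xy^2z = a^{p²+k}. Since 1 ≤ k ≤ p, p² < p²+k ≤ p²+p < (p+1)², so p²+k lies strictly between consecutive squares and is not a perfect square. So xy^2z ∉ L.
This is a contradiction; hence L is not regular.

a^{p²+k}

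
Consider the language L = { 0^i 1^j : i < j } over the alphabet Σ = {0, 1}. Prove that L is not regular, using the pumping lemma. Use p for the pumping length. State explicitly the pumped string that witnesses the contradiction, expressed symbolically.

Assume L is regular; let p be its pumping constant.
Choose w = 0^p 1^{p+1} ∈ L, with |w| = 2p+1 ≥ p.
Write w = xyz as guaranteed by the lemma, with |xy| ≤ p and |y| > 0.
Because |xy| ≤ p and w begins with p copies of 0, we have y = 0^k with 1 ≤ k ≤ p.
Consider xy^2z = 0^{p+k} 1^{p+1}. Since k ≥ 1, the 0-count p+k is at least p+1, so i < j fails; thus xy^2z ∉ L.
Contradiction. Therefore L is not regular.

0^{p+k} 1^{p+1}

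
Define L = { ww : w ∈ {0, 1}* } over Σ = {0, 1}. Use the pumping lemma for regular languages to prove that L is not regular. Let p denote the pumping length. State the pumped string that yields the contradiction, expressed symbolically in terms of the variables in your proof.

Suppose for contradiction that L is regular, and let p be the pumping length.
Take w = 0^p 1^p 0^p 1^p = uu where u = 0^p1^p; then w ∈ L and |w| = 4p ≥ p.
The pumping lemma gives a decomposition w = xyz where |xy| ≤ p and |y| > 0.
Since the first p symbols of w are all 0's and |xy| ≤ p, y lies entirely in the leading 0-block: y = 0^k for some k with 1 ≤ k ≤ p.
Pump with i = 2: xy^2z = 0^{p+k} 1^p 0^p 1^p, of length 4p+k. Suppose this equals vv. The string starts with 0 and ends with 1, so v does too; thus the boundary between the two copies of v is a 1→0 transition. There is exactly one such transition, at position 2p+k, so |v| = 2p+k and |vv| = 4p+2k ≠ 4p+k since k ≥ 1. So xy^2z ∉ L.
Contradiction. Therefore L is not regular.

0^{p+k} 1^p 0^p 1^p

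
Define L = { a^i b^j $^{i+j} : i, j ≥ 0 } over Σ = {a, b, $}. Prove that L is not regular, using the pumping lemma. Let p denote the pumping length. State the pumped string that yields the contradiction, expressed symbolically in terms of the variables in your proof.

Assume L is regular. Let p be the pumping length given by the pumping lemma.
Take w = a^p b^p $^{2p} ∈ L (with i=j=p, i+j=2p), |w| = 4p ≥ p.
Write w = xyz as guaranteed by the lemma, with |xy| ≤ p and y is nonempty.
The first p characters of w are a's, so xy (and hence y) consists only of a's. Write y = a^k, 1 ≤ k ≤ p.
Consider xy^2z = a^{p+k} b^p $^{2p}. Now the a- and b-counts sum to 2p+k, but the $-count is 2p ≠ 2p+k. So xy^2z ∉ L.
This is a contradiction; hence L is not regular.

a^{p+k} b^p $^{2p}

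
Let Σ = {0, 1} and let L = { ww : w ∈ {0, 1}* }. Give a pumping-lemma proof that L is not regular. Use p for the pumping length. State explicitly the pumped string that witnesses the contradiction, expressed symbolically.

0^{p+k} 1^p 0^p 1^p

Assume L is regular; let p be its pumping constant.
Take w = 0^p 1^p 0^p 1^p = uu where u = 0^p1^p; then w ∈ L and |w| = 4p ≥ p.
The pumping lemma gives a decomposition w = xyz where |xy| ≤ p and |y| ≥ 1.
Since the first p symbols of w are all 0's and |xy| ≤ p, y lies entirely in the leading 0-block: y = 0^k for some k with 1 ≤ k ≤ p.
Pump with i = 2: xy^2z = 0^{p+k} 1^p 0^p 1^p, of length 4p+k. Suppose this equals vv. The string starts with 0 and ends with 1, so v does too; thus the boundary between the two copies of v is a 1→0 transition. There is exactly one such transition, at position 2p+k, so |v| = 2p+k and |vv| = 4p+2k ≠ 4p+k since k ≥ 1. So xy^2z ∉ L.
This is a contradiction; hence L is not regular.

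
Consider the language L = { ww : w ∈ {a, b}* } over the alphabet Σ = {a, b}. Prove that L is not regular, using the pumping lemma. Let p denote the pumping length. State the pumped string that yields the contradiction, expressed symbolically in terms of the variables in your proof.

a^{p+k} b^p a^p b^p

Assume L is regular. Let p be the pumping length given by the pumping lemma.
Take w = a^p b^p a^p b^p = uu where u = a^pb^p; then w ∈ L and |w| = 4p ≥ p.
Write w = xyz as guaranteed by the lemma, with |xy| ≤ p and y is nonempty.
Because |xy| ≤ p and w begins with p copies of a, we have y = a^k with 1 ≤ k ≤ p.
Pump with i = 2: xy^2z = a^{p+k} b^p a^p b^p, of length 4p+k. Suppose this equals vv. The string starts with a and ends with b, so v does too; thus the boundary between the two copies of v is a b→a transition. There is exactly one such transition, at position 2p+k, so |v| = 2p+k and |vv| = 4p+2k ≠ 4p+k since k ≥ 1. So xy^2z ∉ L.
Contradiction. Therefore L is not regular.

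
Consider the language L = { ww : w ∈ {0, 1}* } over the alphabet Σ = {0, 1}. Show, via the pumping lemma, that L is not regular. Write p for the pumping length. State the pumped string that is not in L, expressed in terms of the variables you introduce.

0^{p+k} 1^p 0^p 1^p

Assume L is regular. Let p be the pumping length given by the pumping lemma.
Take w = 0^p 1^p 0^p 1^p = uu where u = 0^p1^p; then w ∈ L and |w| = 4p ≥ p.
Write w = xyz as guaranteed by the lemma, with |xy| ≤ p and |y| > 0.
Because |xy| ≤ p and w begins with p copies of 0, we have y = 0^k with 1 ≤ k ≤ p.
Pump with i = 2: xy^2z = 0^{p+k} 1^p 0^p 1^p, of length 4p+k. Suppose this equals vv. The string starts with 0 and ends with 1, so v does too; thus the boundary between the two copies of v is a 1→0 transition. There is exactly one such transition, at position 2p+k, so |v| = 2p+k and |vv| = 4p+2k ≠ 4p+k since k ≥ 1. So xy^2z ∉ L.
Contradiction. Therefore L is not regular.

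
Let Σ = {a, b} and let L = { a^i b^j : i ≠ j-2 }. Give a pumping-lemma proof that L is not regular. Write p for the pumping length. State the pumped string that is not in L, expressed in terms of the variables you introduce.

a^{p+p!} b^{p+p!+2}

Assume L is regular; let p be its pumping constant.
Choose w = a^p b^{p+p!+2}. Since p ≠ (p+p!+2)-2 = p+p!, w ∈ L; and |w| ≥ p.
The pumping lemma gives a decomposition w = xyz where |xy| ≤ p and |y| > 0.
Since the first p symbols of w are all a's and |xy| ≤ p, y lies entirely in the leading a-block: y = a^k for some k with 1 ≤ k ≤ p.
Since 1 ≤ k ≤ p, k divides p!; set t = 1 + p!/k. Then xy^t z has p + (p!/k)·k = p + p! copies of a. Now the a-count is p+p! and (b-count)-2 = (p+p!+2)-2 = p+p!, so i ≠ j-2 fails. So xy^t z = a^{p+p!} b^{p+p!+2} ∉ L.
This is a contradiction; hence L is not regular.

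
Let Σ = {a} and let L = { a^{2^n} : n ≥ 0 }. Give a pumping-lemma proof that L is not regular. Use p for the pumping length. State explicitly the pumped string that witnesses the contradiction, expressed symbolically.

a^{2^p+k}

Suppose for contradiction that L is regular, and let p be the pumping length.
Take w = a^{2^p} ∈ L with |w| = 2^p ≥ p.
The pumping lemma gives a decomposition w = xyz where |xy| ≤ p and y is nonempty.
Then y = a^k for some k with 1 ≤ k ≤ p.
Pump with i = 2: xy^2z = a^{2^p+k}. Since 1 ≤ k ≤ p < 2^p, we have 2^p < 2^p+k < 2^{p+1}, so 2^p+k is not a power of 2. So xy^2z ∉ L.
This is a contradiction; hence L is not regular.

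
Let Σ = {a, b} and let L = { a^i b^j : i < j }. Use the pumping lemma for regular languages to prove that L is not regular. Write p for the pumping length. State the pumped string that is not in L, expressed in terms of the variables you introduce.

a^{p+k} b^{p+1}

Assume L is regular. Let p be the pumping length given by the pumping lemma.
Choose w = a^p b^{p+1} ∈ L, with |w| = 2p+1 ≥ p.
Write w = xyz as guaranteed by the lemma, with |xy| ≤ p and |y| ≥ 1.
Since the first p symbols of w are all a's and |xy| ≤ p, y lies entirely in the leading a-block: y = a^k for some k with 1 ≤ k ≤ p.
Consider xy^2z = a^{p+k} b^{p+1}. Since k ≥ 1, the a-count p+k is at least p+1, so i < j fails; thus xy^2z ∉ L.
Contradiction. Therefore L is not regular.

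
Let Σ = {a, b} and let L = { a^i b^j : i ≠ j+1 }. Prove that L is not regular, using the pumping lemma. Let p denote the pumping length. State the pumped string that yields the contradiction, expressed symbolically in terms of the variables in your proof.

a^{p+p!} b^{p+p!-1}

Toward a contradiction, assume L is regular with pumping length p.
Choose w = a^p b^{p+p!-1}. Since p ≠ (p+p!-1)+1 = p+p!, w ∈ L; and |w| ≥ p.
Write w = xyz as guaranteed by the lemma, with |xy| ≤ p and y is nonempty.
Since the first p symbols of w are all a's and |xy| ≤ p, y lies entirely in the leading a-block: y = a^k for some k with 1 ≤ k ≤ p.
Since 1 ≤ k ≤ p, k divides p!; set t = 1 + p!/k. Then xy^t z has p + (p!/k)·k = p + p! copies of a. Now the a-count is p+p! and (b-count)+1 = (p+p!-1)+1 = p+p!, so i ≠ j+1 fails. So xy^t z = a^{p+p!} b^{p+p!-1} ∉ L.
This is a contradiction; hence L is not regular.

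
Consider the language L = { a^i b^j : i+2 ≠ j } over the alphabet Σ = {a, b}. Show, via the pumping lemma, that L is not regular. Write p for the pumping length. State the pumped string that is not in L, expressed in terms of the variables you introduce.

a^{p+p!} b^{p+p!+2}

Suppose for contradiction that L is regular, and let p be the pumping length.
Choose w = a^p b^{p+p!+2}. Since p ≠ (p+p!+2)-2 = p+p!, w ∈ L; and |w| ≥ p.
By the pumping lemma, w = xyz with |xy| ≤ p and y is nonempty.
Because |xy| ≤ p and w begins with p copies of a, we have y = a^k with 1 ≤ k ≤ p.
Since 1 ≤ k ≤ p, k divides p!; set t = 1 + p!/k. Then xy^t z has p + (p!/k)·k = p + p! copies of a. Now the a-count is p+p! and (b-count)-2 = (p+p!+2)-2 = p+p!, so i+2 ≠ j fails. So xy^t z = a^{p+p!} b^{p+p!+2} ∉ L.
This contradicts the pumping lemma, so L is not regular.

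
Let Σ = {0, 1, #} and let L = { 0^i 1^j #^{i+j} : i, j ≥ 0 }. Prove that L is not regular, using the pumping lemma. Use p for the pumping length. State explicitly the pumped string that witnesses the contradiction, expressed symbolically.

Suppose for contradiction that L is regular, and let p be the pumping length.
Take w = 0^p 1^p #^{2p} ∈ L (with i=j=p, i+j=2p), |w| = 4p ≥ p.
The pumping lemma gives a decomposition w = xyz where |xy| ≤ p and |y| ≥ 1.
Because |xy| ≤ p and w begins with p copies of 0, we have y = 0^k with 1 ≤ k ≤ p.
Consider xy^2z = 0^{p+k} 1^p #^{2p}. Now the 0- and 1-counts sum to 2p+k, but the #-count is 2p ≠ 2p+k. So xy^2z ∉ L.
This is a contradiction; hence L is not regular.

0^{p+k} 1^p #^{2p}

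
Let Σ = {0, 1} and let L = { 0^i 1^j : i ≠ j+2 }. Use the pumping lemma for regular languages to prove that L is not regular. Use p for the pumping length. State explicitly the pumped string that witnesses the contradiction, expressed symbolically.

Suppose for contradiction that L is regular, and let p be the pumping length.
Choose w = 0^p 1^{p+p!-2}. Since p ≠ (p+p!-2)+2 = p+p!, w ∈ L; and |w| ≥ p.
By the pumping lemma, w = xyz with |xy| ≤ p and y is nonempty.
The first p characters of w are 0's, so xy (and hence y) consists only of 0's. Write y = 0^k, 1 ≤ k ≤ p.
Since 1 ≤ k ≤ p, k divides p!; set t = 1 + p!/k. Then xy^t z has p + (p!/k)·k = p + p! copies of 0. Now the 0-count is p+p! and (1-count)+2 = (p+p!-2)+2 = p+p!, so i ≠ j+2 fails. So xy^t z = 0^{p+p!} 1^{p+p!-2} ∉ L.
Contradiction. Therefore L is not regular.

0^{p+p!} 1^{p+p!-2}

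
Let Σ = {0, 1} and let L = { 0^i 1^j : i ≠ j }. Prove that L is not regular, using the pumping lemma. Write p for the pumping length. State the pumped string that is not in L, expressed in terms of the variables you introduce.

0^{p+p!} 1^{p+p!}

Assume L is regular; let p be its pumping constant.
Choose w = 0^p 1^{p+p!}. Since p ≠ p+p!, w ∈ L; and |w| ≥ p.
By the pumping lemma, w = xyz with |xy| ≤ p and |y| ≥ 1.
The first p characters of w are 0's, so xy (and hence y) consists only of 0's. Write y = 0^k, 1 ≤ k ≤ p.
Since 1 ≤ k ≤ p, k divides p!; set t = 1 + p!/k. Then xy^t z has p + (p!/k)·k = p + p! copies of 0. Now the 0-count equals the 1-count, so i ≠ j fails. So xy^t z = 0^{p+p!} 1^{p+p!} ∉ L.
Contradiction. Therefore L is not regular.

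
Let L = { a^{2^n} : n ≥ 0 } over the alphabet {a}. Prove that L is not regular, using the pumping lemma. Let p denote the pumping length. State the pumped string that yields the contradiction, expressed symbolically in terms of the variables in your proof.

Toward a contradiction, assume L is regular with pumping length p.
Take w = a^{2^p} ∈ L with |w| = 2^p ≥ p.
The pumping lemma gives a decomposition w = xyz where |xy| ≤ p and y is nonempty.
Then y = a^k for some k with 1 ≤ k ≤ p.
Pump with i = 2: xy^2z = a^{2^p+k}. Since 1 ≤ k ≤ p < 2^p, we have 2^p < 2^p+k < 2^{p+1}, so 2^p+k is not a power of 2. So xy^2z ∉ L.
This is a contradiction; hence L is not regular.

a^{2^p+k}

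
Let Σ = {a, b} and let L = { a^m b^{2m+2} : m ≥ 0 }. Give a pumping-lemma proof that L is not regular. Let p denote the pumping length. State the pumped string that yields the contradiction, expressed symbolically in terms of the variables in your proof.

Toward a contradiction, assume L is regular with pumping length p.
Take w = a^p b^{2p+2}. Then w ∈ L and |w| = 3p+2 ≥ p.
Write w = xyz as guaranteed by the lemma, with |xy| ≤ p and |y| > 0.
Because |xy| ≤ p and w begins with p copies of a, we have y = a^k with 1 ≤ k ≤ p.
Pump with i = 2: xy^2z = a^{p+k} b^{2p+2}. For this to lie in L we would need 2p+2 = 2(p+k)+2, which forces k = 0. But k ≥ 1, so xy^2z ∉ L.
Contradiction. Therefore L is not regular.

a^{p+k} b^{2p+2}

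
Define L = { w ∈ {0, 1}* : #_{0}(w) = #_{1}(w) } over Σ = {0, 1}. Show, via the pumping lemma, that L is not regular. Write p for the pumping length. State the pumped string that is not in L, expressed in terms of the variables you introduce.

Toward a contradiction, assume L is regular with pumping length p.
Choose w = 0^p 1^p ∈ L with |w| = 2p ≥ p.
Write w = xyz as guaranteed by the lemma, with |xy| ≤ p and y is nonempty.
Because |xy| ≤ p and w begins with p copies of 0, we have y = 0^k with 1 ≤ k ≤ p.
Pump with i = 2: xy^2z = 0^{p+k} 1^p has p+k occurrences of 0 but only p of 1. Since k ≥ 1 the counts differ, so xy^2z ∉ L.
Contradiction. Therefore L is not regular.

0^{p+k} 1^p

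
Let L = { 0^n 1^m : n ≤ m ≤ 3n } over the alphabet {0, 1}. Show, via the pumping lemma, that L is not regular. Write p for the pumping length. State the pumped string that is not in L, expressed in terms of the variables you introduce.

Assume L is regular. Let p be the pumping length given by the pumping lemma.
Take w = 0^p 1^p ∈ L (since p ≤ p ≤ 3p), with |w| = 2p ≥ p.
Write w = xyz as guaranteed by the lemma, with |xy| ≤ p and |y| ≥ 1.
Since the first p symbols of w are all 0's and |xy| ≤ p, y lies entirely in the leading 0-block: y = 0^k for some k with 1 ≤ k ≤ p.
Pump with i = 2: xy^2z = 0^{p+k} 1^p. Now n = p+k > p = m, so the condition n ≤ m fails. Thus xy^2z ∉ L.
Contradiction. Therefore L is not regular.

0^{p+k} 1^p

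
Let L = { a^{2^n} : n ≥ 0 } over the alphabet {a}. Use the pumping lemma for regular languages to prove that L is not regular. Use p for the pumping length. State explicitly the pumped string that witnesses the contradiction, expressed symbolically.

a^{2^p+k}

Suppose for contradiction that L is regular, and let p be the pumping length.
Take w = a^{2^p} ∈ L with |w| = 2^p ≥ p.
The pumping lemma gives a decomposition w = xyz where |xy| ≤ p and |y| ≥ 1.
Then y = a^k for some k with 1 ≤ k ≤ p.
Pump with i = 2: xy^2z = a^{2^p+k}. Since 1 ≤ k ≤ p < 2^p, we have 2^p < 2^p+k < 2^{p+1}, so 2^p+k is not a power of 2. So xy^2z ∉ L.
This contradicts the pumping lemma, so L is not regular.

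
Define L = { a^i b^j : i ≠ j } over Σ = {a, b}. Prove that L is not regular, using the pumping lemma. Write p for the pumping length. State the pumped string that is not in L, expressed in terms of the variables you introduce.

a^{p+p!} b^{p+p!}

Assume L is regular; let p be its pumping constant.
Choose w = a^p b^{p+p!}. Since p ≠ p+p!, w ∈ L; and |w| ≥ p.
By the pumping lemma, w = xyz with |xy| ≤ p and |y| > 0.
The first p characters of w are a's, so xy (and hence y) consists only of a's. Write y = a^k, 1 ≤ k ≤ p.
Since 1 ≤ k ≤ p, k divides p!; set t = 1 + p!/k. Then xy^t z has p + (p!/k)·k = p + p! copies of a. Now the a-count equals the b-count, so i ≠ j fails. So xy^t z = a^{p+p!} b^{p+p!} ∉ L.
This contradicts the pumping lemma, so L is not regular.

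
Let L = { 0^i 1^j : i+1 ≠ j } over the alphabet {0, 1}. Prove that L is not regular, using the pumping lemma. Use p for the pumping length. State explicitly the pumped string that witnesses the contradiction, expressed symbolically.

0^{p+p!} 1^{p+p!+1}

Assume L is regular. Let p be the pumping length given by the pumping lemma.
Choose w = 0^p 1^{p+p!+1}. Since p ≠ (p+p!+1)-1 = p+p!, w ∈ L; and |w| ≥ p.
Write w = xyz as guaranteed by the lemma, with |xy| ≤ p and |y| ≥ 1.
Since the first p symbols of w are all 0's and |xy| ≤ p, y lies entirely in the leading 0-block: y = 0^k for some k with 1 ≤ k ≤ p.
Since 1 ≤ k ≤ p, k divides p!; set t = 1 + p!/k. Then xy^t z has p + (p!/k)·k = p + p! copies of 0. Now the 0-count is p+p! and (1-count)-1 = (p+p!+1)-1 = p+p!, so i+1 ≠ j fails. So xy^t z = 0^{p+p!} 1^{p+p!+1} ∉ L.
Contradiction. Therefore L is not regular.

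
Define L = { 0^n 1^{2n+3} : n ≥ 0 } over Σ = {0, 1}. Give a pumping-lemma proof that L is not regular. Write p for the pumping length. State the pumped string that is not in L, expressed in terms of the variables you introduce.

0^{p+k} 1^{2p+3}

Suppose for contradiction that L is regular, and let p be the pumping length.
Take w = 0^p 1^{2p+3}. Then w ∈ L and |w| = 3p+3 ≥ p.
Write w = xyz as guaranteed by the lemma, with |xy| ≤ p and y is nonempty.
Because |xy| ≤ p and w begins with p copies of 0, we have y = 0^k with 1 ≤ k ≤ p.
Pump with i = 2: xy^2z = 0^{p+k} 1^{2p+3}. For this to lie in L we would need 2p+3 = 2(p+k)+3, which forces k = 0. But k ≥ 1, so xy^2z ∉ L.
This contradicts the pumping lemma, so L is not regular.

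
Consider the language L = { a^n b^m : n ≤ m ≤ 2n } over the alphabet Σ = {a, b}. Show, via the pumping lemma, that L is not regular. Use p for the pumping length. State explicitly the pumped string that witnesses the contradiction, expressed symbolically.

Assume L is regular. Let p be the pumping length given by the pumping lemma.
Take w = a^p b^p ∈ L (since p ≤ p ≤ 2p), with |w| = 2p ≥ p.
Write w = xyz as guaranteed by the lemma, with |xy| ≤ p and |y| > 0.
Because |xy| ≤ p and w begins with p copies of a, we have y = a^k with 1 ≤ k ≤ p.
Pump with i = 2: xy^2z = a^{p+k} b^p. Now n = p+k > p = m, so the condition n ≤ m fails. Thus xy^2z ∉ L.
This contradicts the pumping lemma, so L is not regular.

a^{p+k} b^p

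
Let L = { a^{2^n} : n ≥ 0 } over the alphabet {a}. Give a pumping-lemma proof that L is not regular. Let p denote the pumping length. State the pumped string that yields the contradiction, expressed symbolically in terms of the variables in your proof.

a^{2^p+k}

Assume L is regular. Let p be the pumping length given by the pumping lemma.
Take w = a^{2^p} ∈ L with |w| = 2^p ≥ p.
Write w = xyz as guaranteed by the lemma, with |xy| ≤ p and |y| ≥ 1.
Then y = a^k for some k with 1 ≤ k ≤ p.
Pump with i = 2: xy^2z = a^{2^p+k}. Since 1 ≤ k ≤ p < 2^p, we have 2^p < 2^p+k < 2^{p+1}, so 2^p+k is not a power of 2. So xy^2z ∉ L.
This is a contradiction; hence L is not regular.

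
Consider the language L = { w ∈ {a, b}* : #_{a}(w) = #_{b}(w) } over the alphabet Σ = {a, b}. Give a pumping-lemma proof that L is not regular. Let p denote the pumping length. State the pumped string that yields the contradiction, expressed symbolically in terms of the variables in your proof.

a^{p+k} b^p

Toward a contradiction, assume L is regular with pumping length p.
Choose w = a^p b^p ∈ L with |w| = 2p ≥ p.
Write w = xyz as guaranteed by the lemma, with |xy| ≤ p and y is nonempty.
The first p characters of w are a's, so xy (and hence y) consists only of a's. Write y = a^k, 1 ≤ k ≤ p.
Pump with i = 2: xy^2z = a^{p+k} b^p has p+k occurrences of a but only p of b. Since k ≥ 1 the counts differ, so xy^2z ∉ L.
This contradicts the pumping lemma, so L is not regular.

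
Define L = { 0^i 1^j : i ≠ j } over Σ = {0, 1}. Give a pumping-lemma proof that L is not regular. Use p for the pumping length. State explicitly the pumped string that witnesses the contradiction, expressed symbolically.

0^{p+p!} 1^{p+p!}

Suppose for contradiction that L is regular, and let p be the pumping length.
Choose w = 0^p 1^{p+p!}. Since p ≠ p+p!, w ∈ L; and |w| ≥ p.
Write w = xyz as guaranteed by the lemma, with |xy| ≤ p and |y| ≥ 1.
Because |xy| ≤ p and w begins with p copies of 0, we have y = 0^k with 1 ≤ k ≤ p.
Since 1 ≤ k ≤ p, k divides p!; set t = 1 + p!/k. Then xy^t z has p + (p!/k)·k = p + p! copies of 0. Now the 0-count equals the 1-count, so i ≠ j fails. So xy^t z = 0^{p+p!} 1^{p+p!} ∉ L.
This is a contradiction; hence L is not regular.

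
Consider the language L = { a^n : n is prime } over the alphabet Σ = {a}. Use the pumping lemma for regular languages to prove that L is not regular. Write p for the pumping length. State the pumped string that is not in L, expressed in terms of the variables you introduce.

a^{q(1+k)}

Assume L is regular. Let p be the pumping length given by the pumping lemma.
Let q be a prime with q ≥ p+2 (infinitely many primes exist), and take w = a^q ∈ L with |w| = q ≥ p.
By the pumping lemma, w = xyz with |xy| ≤ p and y is nonempty.
Then y = a^k for some k with 1 ≤ k ≤ p.
Since 1 ≤ k ≤ p, |xz| = q-k. Pump with i = q+1: |xy^{q+1}z| = (q-k)+(q+1)k = q+qk = q(1+k), which is composite (both factors ≥ 2). So xy^{q+1}z = a^{q(1+k)} ∉ L.
This contradicts the pumping lemma, so L is not regular.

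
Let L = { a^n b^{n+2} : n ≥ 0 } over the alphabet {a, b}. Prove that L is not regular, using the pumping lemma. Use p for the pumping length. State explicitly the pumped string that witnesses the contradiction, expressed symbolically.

a^{p+k} b^{p+2}

Suppose for contradiction that L is regular, and let p be the pumping length.
Take w = a^p b^{p+2}. Then w ∈ L and |w| = 2p+2 ≥ p.
The pumping lemma gives a decomposition w = xyz where |xy| ≤ p and |y| ≥ 1.
The first p characters of w are a's, so xy (and hence y) consists only of a's. Write y = a^k, 1 ≤ k ≤ p.
Pump with i = 2: xy^2z = a^{p+k} b^{p+2}. For this to lie in L we would need p+2 = (p+k)+2, which forces k = 0. But k ≥ 1, so xy^2z ∉ L.
Contradiction. Therefore L is not regular.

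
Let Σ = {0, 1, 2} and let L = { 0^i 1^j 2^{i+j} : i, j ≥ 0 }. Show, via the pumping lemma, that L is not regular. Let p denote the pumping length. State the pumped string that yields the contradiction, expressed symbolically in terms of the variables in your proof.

0^{p+k} 1^p 2^{2p}

Suppose for contradiction that L is regular, and let p be the pumping length.
Take w = 0^p 1^p 2^{2p} ∈ L (with i=j=p, i+j=2p), |w| = 4p ≥ p.
Write w = xyz as guaranteed by the lemma, with |xy| ≤ p and |y| > 0.
Because |xy| ≤ p and w begins with p copies of 0, we have y = 0^k with 1 ≤ k ≤ p.
Consider xy^2z = 0^{p+k} 1^p 2^{2p}. Now the 0- and 1-counts sum to 2p+k, but the 2-count is 2p ≠ 2p+k. So xy^2z ∉ L.
Contradiction. Therefore L is not regular.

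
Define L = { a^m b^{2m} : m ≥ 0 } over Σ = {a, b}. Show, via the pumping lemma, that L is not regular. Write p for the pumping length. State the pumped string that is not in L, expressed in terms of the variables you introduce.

a^{p+k} b^{2p}

Suppose for contradiction that L is regular, and let p be the pumping length.
Take w = a^p b^{2p}. Then w ∈ L and |w| = 3p ≥ p.
The pumping lemma gives a decomposition w = xyz where |xy| ≤ p and y is nonempty.
The first p characters of w are a's, so xy (and hence y) consists only of a's. Write y = a^k, 1 ≤ k ≤ p.
Pump with i = 2: xy^2z = a^{p+k} b^{2p}. For this to lie in L we would need 2p = 2(p+k), which forces k = 0. But k ≥ 1, so xy^2z ∉ L.
This is a contradiction; hence L is not regular.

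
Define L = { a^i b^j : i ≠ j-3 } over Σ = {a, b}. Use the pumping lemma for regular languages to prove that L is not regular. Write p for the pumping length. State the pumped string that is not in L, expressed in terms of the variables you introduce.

Assume L is regular; let p be its pumping constant.
Choose w = a^p b^{p+p!+3}. Since p ≠ (p+p!+3)-3 = p+p!, w ∈ L; and |w| ≥ p.
By the pumping lemma, w = xyz with |xy| ≤ p and y is nonempty.
The first p characters of w are a's, so xy (and hence y) consists only of a's. Write y = a^k, 1 ≤ k ≤ p.
Since 1 ≤ k ≤ p, k divides p!; set t = 1 + p!/k. Then xy^t z has p + (p!/k)·k = p + p! copies of a. Now the a-count is p+p! and (b-count)-3 = (p+p!+3)-3 = p+p!, so i ≠ j-3 fails. So xy^t z = a^{p+p!} b^{p+p!+3} ∉ L.
This is a contradiction; hence L is not regular.

a^{p+p!} b^{p+p!+3}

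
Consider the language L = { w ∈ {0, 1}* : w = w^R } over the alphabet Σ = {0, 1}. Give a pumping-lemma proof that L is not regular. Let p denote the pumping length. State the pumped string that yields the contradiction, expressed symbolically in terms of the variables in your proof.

0^{p+k} 1 0^p

Suppose for contradiction that L is regular, and let p be the pumping length.
Take w = 0^p 1 0^p, a palindrome of length 2p+1 ≥ p.
Write w = xyz as guaranteed by the lemma, with |xy| ≤ p and |y| > 0.
Because |xy| ≤ p and w begins with p copies of 0, we have y = 0^k with 1 ≤ k ≤ p.
Pump with i = 2: xy^2z = 0^{p+k} 1 0^p. Its reverse is 0^p 1 0^{p+k}, which differs from xy^2z since k ≥ 1. So xy^2z is not a palindrome and xy^2z ∉ L.
This is a contradiction; hence L is not regular.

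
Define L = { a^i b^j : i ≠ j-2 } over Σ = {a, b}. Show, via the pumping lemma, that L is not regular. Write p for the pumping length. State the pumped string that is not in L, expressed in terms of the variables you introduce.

a^{p+p!} b^{p+p!+2}

Assume L is regular; let p be its pumping constant.
Choose w = a^p b^{p+p!+2}. Since p ≠ (p+p!+2)-2 = p+p!, w ∈ L; and |w| ≥ p.
By the pumping lemma, w = xyz with |xy| ≤ p and y is nonempty.
Because |xy| ≤ p and w begins with p copies of a, we have y = a^k with 1 ≤ k ≤ p.
Since 1 ≤ k ≤ p, k divides p!; set t = 1 + p!/k. Then xy^t z has p + (p!/k)·k = p + p! copies of a. Now the a-count is p+p! and (b-count)-2 = (p+p!+2)-2 = p+p!, so i ≠ j-2 fails. So xy^t z = a^{p+p!} b^{p+p!+2} ∉ L.
Contradiction. Therefore L is not regular.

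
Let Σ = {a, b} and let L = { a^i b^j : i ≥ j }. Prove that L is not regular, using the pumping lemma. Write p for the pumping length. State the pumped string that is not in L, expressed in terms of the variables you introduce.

Suppose for contradiction that L is regular, and let p be the pumping length.
Choose w = a^p b^p ∈ L, with |w| = 2p ≥ p.
By the pumping lemma, w = xyz with |xy| ≤ p and |y| ≥ 1.
The first p characters of w are a's, so xy (and hence y) consists only of a's. Write y = a^k, 1 ≤ k ≤ p.
Consider xy^0z = xz = a^{p-k} b^p. Since k ≥ 1, the a-count p-k is less than p, so i ≥ j fails; thus xz ∉ L.
This is a contradiction; hence L is not regular.

a^{p-k} b^p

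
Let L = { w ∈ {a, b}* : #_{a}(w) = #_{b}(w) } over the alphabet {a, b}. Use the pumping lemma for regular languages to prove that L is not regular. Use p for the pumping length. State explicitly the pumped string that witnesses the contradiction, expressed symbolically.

Assume L is regular. Let p be the pumping length given by the pumping lemma.
Choose w = a^p b^p ∈ L with |w| = 2p ≥ p.
Write w = xyz as guaranteed by the lemma, with |xy| ≤ p and y is nonempty.
Since the first p symbols of w are all a's and |xy| ≤ p, y lies entirely in the leading a-block: y = a^k for some k with 1 ≤ k ≤ p.
Pump with i = 2: xy^2z = a^{p+k} b^p has p+k occurrences of a but only p of b. Since k ≥ 1 the counts differ, so xy^2z ∉ L.
Contradiction. Therefore L is not regular.

a^{p+k} b^p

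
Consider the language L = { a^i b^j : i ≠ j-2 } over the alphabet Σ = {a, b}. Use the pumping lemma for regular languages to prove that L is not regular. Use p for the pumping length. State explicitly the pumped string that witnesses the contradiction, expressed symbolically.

Toward a contradiction, assume L is regular with pumping length p.
Choose w = a^p b^{p+p!+2}. Since p ≠ (p+p!+2)-2 = p+p!, w ∈ L; and |w| ≥ p.
The pumping lemma gives a decomposition w = xyz where |xy| ≤ p and y is nonempty.
Since the first p symbols of w are all a's and |xy| ≤ p, y lies entirely in the leading a-block: y = a^k for some k with 1 ≤ k ≤ p.
Since 1 ≤ k ≤ p, k divides p!; set t = 1 + p!/k. Then xy^t z has p + (p!/k)·k = p + p! copies of a. Now the a-count is p+p! and (b-count)-2 = (p+p!+2)-2 = p+p!, so i ≠ j-2 fails. So xy^t z = a^{p+p!} b^{p+p!+2} ∉ L.
This is a contradiction; hence L is not regular.

a^{p+p!} b^{p+p!+2}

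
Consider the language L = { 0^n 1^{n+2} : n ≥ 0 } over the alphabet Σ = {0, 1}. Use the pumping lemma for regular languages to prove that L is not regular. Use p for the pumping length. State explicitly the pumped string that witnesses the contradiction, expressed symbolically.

Assume L is regular; let p be its pumping constant.
Let w = 0^p 1^{p+2} ∈ L; note |w| = 2p+2 ≥ p.
Write w = xyz as guaranteed by the lemma, with |xy| ≤ p and y is nonempty.
Because |xy| ≤ p and w begins with p copies of 0, we have y = 0^k with 1 ≤ k ≤ p.
Pump with i = 2: xy^2z = 0^{p+k} 1^{p+2}. For this to lie in L we would need p+2 = (p+k)+2, which forces k = 0. But k ≥ 1, so xy^2z ∉ L.
Contradiction. Therefore L is not regular.

0^{p+k} 1^{p+2}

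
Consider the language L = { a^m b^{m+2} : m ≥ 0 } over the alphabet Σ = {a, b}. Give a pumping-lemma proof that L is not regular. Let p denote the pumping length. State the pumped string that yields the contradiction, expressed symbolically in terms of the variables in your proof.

Toward a contradiction, assume L is regular with pumping length p.
Choose w = a^p b^{p+2}, which is in L with |w| = 2p+2 ≥ p.
By the pumping lemma, w = xyz with |xy| ≤ p and |y| > 0.
Since the first p symbols of w are all a's and |xy| ≤ p, y lies entirely in the leading a-block: y = a^k for some k with 1 ≤ k ≤ p.
Pump with i = 2: xy^2z = a^{p+k} b^{p+2}. For this to lie in L we would need p+2 = (p+k)+2, which forces k = 0. But k ≥ 1, so xy^2z ∉ L.
Contradiction. Therefore L is not regular.

a^{p+k} b^{p+2}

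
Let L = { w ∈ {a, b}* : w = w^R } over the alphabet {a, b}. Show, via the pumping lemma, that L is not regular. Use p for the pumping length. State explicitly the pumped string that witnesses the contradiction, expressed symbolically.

Assume L is regular. Let p be the pumping length given by the pumping lemma.
Take w = a^p b a^p, a palindrome of length 2p+1 ≥ p.
Write w = xyz as guaranteed by the lemma, with |xy| ≤ p and |y| > 0.
Because |xy| ≤ p and w begins with p copies of a, we have y = a^k with 1 ≤ k ≤ p.
Pump with i = 2: xy^2z = a^{p+k} b a^p. Its reverse is a^p b a^{p+k}, which differs from xy^2z since k ≥ 1. So xy^2z is not a palindrome and xy^2z ∉ L.
Contradiction. Therefore L is not regular.

a^{p+k} b a^p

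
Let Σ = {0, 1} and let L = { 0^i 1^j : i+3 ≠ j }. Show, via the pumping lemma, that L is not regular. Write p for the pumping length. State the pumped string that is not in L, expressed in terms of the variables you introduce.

0^{p+p!} 1^{p+p!+3}

Assume L is regular; let p be its pumping constant.
Choose w = 0^p 1^{p+p!+3}. Since p ≠ (p+p!+3)-3 = p+p!, w ∈ L; and |w| ≥ p.
Write w = xyz as guaranteed by the lemma, with |xy| ≤ p and y is nonempty.
The first p characters of w are 0's, so xy (and hence y) consists only of 0's. Write y = 0^k, 1 ≤ k ≤ p.
Since 1 ≤ k ≤ p, k divides p!; set t = 1 + p!/k. Then xy^t z has p + (p!/k)·k = p + p! copies of 0. Now the 0-count is p+p! and (1-count)-3 = (p+p!+3)-3 = p+p!, so i+3 ≠ j fails. So xy^t z = 0^{p+p!} 1^{p+p!+3} ∉ L.
Contradiction. Therefore L is not regular.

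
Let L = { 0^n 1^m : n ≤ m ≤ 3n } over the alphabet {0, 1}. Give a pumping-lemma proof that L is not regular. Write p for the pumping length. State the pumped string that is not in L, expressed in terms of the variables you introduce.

Suppose for contradiction that L is regular, and let p be the pumping length.
Take w = 0^p 1^p ∈ L (since p ≤ p ≤ 3p), with |w| = 2p ≥ p.
The pumping lemma gives a decomposition w = xyz where |xy| ≤ p and |y| > 0.
Because |xy| ≤ p and w begins with p copies of 0, we have y = 0^k with 1 ≤ k ≤ p.
Pump with i = 2: xy^2z = 0^{p+k} 1^p. Now n = p+k > p = m, so the condition n ≤ m fails. Thus xy^2z ∉ L.
This contradicts the pumping lemma, so L is not regular.

0^{p+k} 1^p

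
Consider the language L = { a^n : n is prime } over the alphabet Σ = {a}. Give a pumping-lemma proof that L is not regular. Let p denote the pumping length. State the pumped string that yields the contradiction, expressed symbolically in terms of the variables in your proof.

Assume L is regular. Let p be the pumping length given by the pumping lemma.
Let q be a prime with q ≥ p+2 (infinitely many primes exist), and take w = a^q ∈ L with |w| = q ≥ p.
Write w = xyz as guaranteed by the lemma, with |xy| ≤ p and |y| > 0.
Then y = a^k for some k with 1 ≤ k ≤ p.
Since 1 ≤ k ≤ p, |xz| = q-k. Pump with i = q+1: |xy^{q+1}z| = (q-k)+(q+1)k = q+qk = q(1+k), which is composite (both factors ≥ 2). So xy^{q+1}z = a^{q(1+k)} ∉ L.
This is a contradiction; hence L is not regular.

a^{q(1+k)}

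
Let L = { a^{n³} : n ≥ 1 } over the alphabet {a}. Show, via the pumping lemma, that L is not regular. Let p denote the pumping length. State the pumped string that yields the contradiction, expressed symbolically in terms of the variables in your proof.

a^{p³+k}

Assume L is regular. Let p be the pumping length given by the pumping lemma.
Take w = a^{p³} ∈ L with |w| = p³ ≥ p.
Write w = xyz as guaranteed by the lemma, with |xy| ≤ p and |y| ≥ 1.
Then y = a^k for some k with 1 ≤ k ≤ p.
Pump with i = 2: xy^2z = a^{p³+k}. Since 1 ≤ k ≤ p, p³ < p³+k ≤ p³+p < p³+3p²+3p+1 = (p+1)³, so p³+k is not a perfect cube. So xy^2z ∉ L.
Contradiction. Therefore L is not regular.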